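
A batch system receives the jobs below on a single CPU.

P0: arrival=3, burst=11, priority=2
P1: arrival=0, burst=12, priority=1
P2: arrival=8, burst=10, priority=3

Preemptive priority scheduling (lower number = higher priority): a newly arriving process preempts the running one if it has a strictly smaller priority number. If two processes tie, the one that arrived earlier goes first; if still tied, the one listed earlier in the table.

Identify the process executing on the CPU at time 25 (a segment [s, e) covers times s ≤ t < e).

P2

Schedule: | P1 0-12 | P0 12-23 | P2 23-33 |
Completion: P0=23  P1=12  P2=33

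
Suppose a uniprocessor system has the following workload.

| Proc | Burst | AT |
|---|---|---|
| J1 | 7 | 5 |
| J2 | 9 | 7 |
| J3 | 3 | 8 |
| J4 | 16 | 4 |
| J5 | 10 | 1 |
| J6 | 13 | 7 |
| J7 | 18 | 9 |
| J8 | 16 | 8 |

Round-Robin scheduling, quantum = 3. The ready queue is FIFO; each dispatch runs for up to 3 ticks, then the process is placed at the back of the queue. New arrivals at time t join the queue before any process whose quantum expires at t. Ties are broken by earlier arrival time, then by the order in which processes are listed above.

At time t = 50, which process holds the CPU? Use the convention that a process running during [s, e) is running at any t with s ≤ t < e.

Schedule: | idle 0-1 | J5 1-4 | J4 4-7 | J5 7-10 | J1 10-13 | J2 13-16 | J6 16-19 | J4 19-22 | J3 22-25 | J8 25-28 | J7 28-31 | J5 31-34 | J1 34-37 | J2 37-40 | J6 40-43 | J4 43-46 | J8 46-49 | J7 49-52 | J5 52-53 | J1 53-54 | J2 54-57 | J6 57-60 | J4 60-63 | J8 63-66 | J7 66-69 | J6 69-72 | J4 72-75 | J8 75-78 | J7 78-81 | J6 81-82 | J4 82-83 | J8 83-86 | J7 86-89 | J8 89-90 | J7 90-93 |
Completion: J1=54  J2=57  J3=25  J4=83  J5=53  J6=82  J7=93  J8=90

J7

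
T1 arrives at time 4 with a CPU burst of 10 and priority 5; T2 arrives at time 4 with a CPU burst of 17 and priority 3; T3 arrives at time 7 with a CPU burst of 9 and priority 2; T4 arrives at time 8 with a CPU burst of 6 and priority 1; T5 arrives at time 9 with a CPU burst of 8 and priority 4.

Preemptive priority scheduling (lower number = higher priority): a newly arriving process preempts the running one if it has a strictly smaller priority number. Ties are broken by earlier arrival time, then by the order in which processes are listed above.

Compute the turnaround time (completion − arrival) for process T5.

Schedule: | idle 0-4 | T2 4-7 | T3 7-8 | T4 8-14 | T3 14-22 | T2 22-36 | T5 36-44 | T1 44-54 |
Completion: T1=54  T2=36  T3=22  T4=14  T5=44
Turnaround(T5) = completion − arrival = 44 − 9 = 35

35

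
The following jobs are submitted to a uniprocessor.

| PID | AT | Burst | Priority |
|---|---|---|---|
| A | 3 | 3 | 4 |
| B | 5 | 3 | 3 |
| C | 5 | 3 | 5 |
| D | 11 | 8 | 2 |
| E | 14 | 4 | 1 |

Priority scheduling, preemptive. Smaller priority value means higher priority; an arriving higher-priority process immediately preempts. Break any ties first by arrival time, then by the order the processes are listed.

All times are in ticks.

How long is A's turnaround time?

6

Timeline: | idle 0-3 | A 3-5 | B 5-8 | A 8-9 | C 9-11 | D 11-14 | E 14-18 | D 18-23 | C 23-24 |
Completion: A=9  B=8  C=24  D=23  E=18
Turnaround(A) = completion − arrival = 9 − 3 = 6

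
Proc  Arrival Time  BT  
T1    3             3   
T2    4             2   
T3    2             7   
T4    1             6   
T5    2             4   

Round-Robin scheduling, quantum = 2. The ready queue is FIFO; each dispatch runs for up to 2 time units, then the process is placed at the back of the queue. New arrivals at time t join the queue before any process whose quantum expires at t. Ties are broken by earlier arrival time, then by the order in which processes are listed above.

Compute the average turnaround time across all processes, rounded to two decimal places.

15.80

Timeline: | idle 0-1 | T4 1-3 | T3 3-5 | T5 5-7 | T1 7-9 | T4 9-11 | T2 11-13 | T3 13-15 | T5 15-17 | T1 17-18 | T4 18-20 | T3 20-23 |
Completion: T1=18  T2=13  T3=23  T4=20  T5=17
Turnaround (C−A): T1=15  T2=9  T3=21  T4=19  T5=15
Turnaround times: T1=15, T2=9, T3=21, T4=19, T5=15
Average turnaround = (15+9+21+19+15) / 5 = 79/5 = 15.80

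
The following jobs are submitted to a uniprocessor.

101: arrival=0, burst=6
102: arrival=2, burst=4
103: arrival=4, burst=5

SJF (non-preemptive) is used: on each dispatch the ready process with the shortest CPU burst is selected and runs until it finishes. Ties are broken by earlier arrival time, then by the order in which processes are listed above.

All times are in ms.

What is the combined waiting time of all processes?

10

Gantt: | 101 0-6 | 102 6-10 | 103 10-15 |
Completion: 101=6  102=10  103=15
Turnaround (C−A): 101=6  102=8  103=11
Waiting = turnaround − burst: 101=0, 102=4, 103=6
Total waiting = 0 + 4 + 6 = 10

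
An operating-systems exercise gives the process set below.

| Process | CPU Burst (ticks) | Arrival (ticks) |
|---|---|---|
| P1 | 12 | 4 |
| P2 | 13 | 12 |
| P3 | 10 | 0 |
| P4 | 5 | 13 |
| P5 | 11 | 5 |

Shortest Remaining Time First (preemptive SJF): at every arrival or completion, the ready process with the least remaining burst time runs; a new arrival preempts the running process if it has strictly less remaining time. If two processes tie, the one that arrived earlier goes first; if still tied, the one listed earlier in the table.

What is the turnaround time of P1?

Timeline: | P3 0-10 | P5 10-13 | P4 13-18 | P5 18-26 | P1 26-38 | P2 38-51 |
Completion: P1=38  P2=51  P3=10  P4=18  P5=26
Turnaround (C−A): P1=34  P2=39  P3=10  P4=5  P5=21
Turnaround(P1) = completion − arrival = 38 − 4 = 34

34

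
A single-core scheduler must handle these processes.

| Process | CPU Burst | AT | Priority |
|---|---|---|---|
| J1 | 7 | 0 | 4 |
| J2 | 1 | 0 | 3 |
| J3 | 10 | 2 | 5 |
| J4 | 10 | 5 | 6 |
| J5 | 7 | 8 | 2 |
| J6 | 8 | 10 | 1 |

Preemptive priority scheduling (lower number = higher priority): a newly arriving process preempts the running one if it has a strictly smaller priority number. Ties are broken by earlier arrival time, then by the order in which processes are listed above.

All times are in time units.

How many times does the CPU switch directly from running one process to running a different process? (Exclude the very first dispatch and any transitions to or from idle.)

6

Gantt: | J2 0-1 | J1 1-8 | J5 8-10 | J6 10-18 | J5 18-23 | J3 23-33 | J4 33-43 |
Completion: J1=8  J2=1  J3=33  J4=43  J5=23  J6=18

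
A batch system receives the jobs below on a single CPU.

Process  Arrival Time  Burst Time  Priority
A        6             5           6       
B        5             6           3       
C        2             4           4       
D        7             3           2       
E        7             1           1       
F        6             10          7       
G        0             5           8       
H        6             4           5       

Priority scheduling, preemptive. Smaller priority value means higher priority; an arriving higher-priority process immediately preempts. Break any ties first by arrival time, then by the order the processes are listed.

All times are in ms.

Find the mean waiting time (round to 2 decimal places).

Gantt: | G 0-2 | C 2-5 | B 5-7 | E 7-8 | D 8-11 | B 11-15 | C 15-16 | H 16-20 | A 20-25 | F 25-35 | G 35-38 |
Completion: A=25  B=15  C=16  D=11  E=8  F=35  G=38  H=20
Turnaround (C−A): A=19  B=10  C=14  D=4  E=1  F=29  G=38  H=14
Waiting times: A=14, B=4, C=10, D=1, E=0, F=19, G=33, H=10
Average waiting = (14+4+10+1+0+19+33+10) / 8 = 91/8 = 11.38

11.38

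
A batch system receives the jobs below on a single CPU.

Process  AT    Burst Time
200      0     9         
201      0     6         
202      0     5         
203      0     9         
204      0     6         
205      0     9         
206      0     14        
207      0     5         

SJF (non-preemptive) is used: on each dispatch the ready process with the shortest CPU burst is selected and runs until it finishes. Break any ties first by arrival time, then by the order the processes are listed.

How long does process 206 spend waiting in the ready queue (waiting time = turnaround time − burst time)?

49

Gantt: | 202 0-5 | 207 5-10 | 201 10-16 | 204 16-22 | 200 22-31 | 203 31-40 | 205 40-49 | 206 49-63 |
Completion: 200=31  201=16  202=5  203=40  204=22  205=49  206=63  207=10
Waiting(206) = turnaround − burst = 63 − 14 = 49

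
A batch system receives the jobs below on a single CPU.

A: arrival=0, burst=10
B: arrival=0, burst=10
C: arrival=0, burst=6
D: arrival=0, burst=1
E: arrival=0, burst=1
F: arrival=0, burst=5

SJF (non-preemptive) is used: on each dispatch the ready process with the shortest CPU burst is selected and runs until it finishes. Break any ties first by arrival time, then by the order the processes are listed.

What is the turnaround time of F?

Gantt: | D 0-1 | E 1-2 | F 2-7 | C 7-13 | A 13-23 | B 23-33 |
Completion: A=23  B=33  C=13  D=1  E=2  F=7
Turnaround (C−A): A=23  B=33  C=13  D=1  E=2  F=7
Turnaround(F) = completion − arrival = 7 − 0 = 7

7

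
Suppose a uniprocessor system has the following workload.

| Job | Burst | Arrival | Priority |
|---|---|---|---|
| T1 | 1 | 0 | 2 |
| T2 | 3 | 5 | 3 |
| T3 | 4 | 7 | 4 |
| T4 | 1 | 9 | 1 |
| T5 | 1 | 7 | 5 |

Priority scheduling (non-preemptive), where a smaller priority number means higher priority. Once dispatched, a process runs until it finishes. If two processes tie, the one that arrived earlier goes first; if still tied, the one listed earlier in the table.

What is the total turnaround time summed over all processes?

Gantt: | T1 0-1 | idle 1-5 | T2 5-8 | T3 8-12 | T4 12-13 | T5 13-14 |
Completion: T1=1  T2=8  T3=12  T4=13  T5=14
Turnaround = completion − arrival: T1=1, T2=3, T3=5, T4=4, T5=7
Total turnaround = 1 + 3 + 5 + 4 + 7 = 20

20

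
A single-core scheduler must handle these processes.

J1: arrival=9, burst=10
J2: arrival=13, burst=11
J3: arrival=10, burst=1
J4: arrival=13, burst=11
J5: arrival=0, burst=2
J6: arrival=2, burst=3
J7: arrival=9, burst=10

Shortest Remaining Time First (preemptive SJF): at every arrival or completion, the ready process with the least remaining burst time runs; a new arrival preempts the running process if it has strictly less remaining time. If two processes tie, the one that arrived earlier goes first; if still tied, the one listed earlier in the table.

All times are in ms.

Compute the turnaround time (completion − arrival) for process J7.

Timeline: | J5 0-2 | J6 2-5 | idle 5-9 | J1 9-10 | J3 10-11 | J1 11-20 | J7 20-30 | J2 30-41 | J4 41-52 |
Completion: J1=20  J2=41  J3=11  J4=52  J5=2  J6=5  J7=30
Turnaround (C−A): J1=11  J2=28  J3=1  J4=39  J5=2  J6=3  J7=21
Turnaround(J7) = completion − arrival = 30 − 9 = 21

21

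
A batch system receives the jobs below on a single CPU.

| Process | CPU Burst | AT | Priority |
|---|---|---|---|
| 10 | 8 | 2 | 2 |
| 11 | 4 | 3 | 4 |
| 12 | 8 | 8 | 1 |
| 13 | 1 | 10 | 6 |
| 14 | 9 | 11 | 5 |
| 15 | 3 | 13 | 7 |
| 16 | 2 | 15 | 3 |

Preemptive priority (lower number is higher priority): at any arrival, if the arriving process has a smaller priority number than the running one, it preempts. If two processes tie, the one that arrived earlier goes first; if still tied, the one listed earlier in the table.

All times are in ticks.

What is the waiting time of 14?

13

Gantt: | idle 0-2 | 10 2-8 | 12 8-16 | 10 16-18 | 16 18-20 | 11 20-24 | 14 24-33 | 13 33-34 | 15 34-37 |
Completion: 10=18  11=24  12=16  13=34  14=33  15=37  16=20
Waiting(14) = turnaround − burst = 22 − 9 = 13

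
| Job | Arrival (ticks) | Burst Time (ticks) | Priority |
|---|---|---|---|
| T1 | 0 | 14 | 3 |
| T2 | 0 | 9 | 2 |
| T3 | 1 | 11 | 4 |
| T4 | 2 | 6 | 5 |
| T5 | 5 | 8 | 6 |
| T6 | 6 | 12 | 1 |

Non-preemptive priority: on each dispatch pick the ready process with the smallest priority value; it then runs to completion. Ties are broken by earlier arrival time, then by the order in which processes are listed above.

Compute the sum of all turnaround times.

Timeline: | T2 0-9 | T6 9-21 | T1 21-35 | T3 35-46 | T4 46-52 | T5 52-60 |
Completion: T1=35  T2=9  T3=46  T4=52  T5=60  T6=21
Turnaround (C−A): T1=35  T2=9  T3=45  T4=50  T5=55  T6=15
Turnaround = completion − arrival: T1=35, T2=9, T3=45, T4=50, T5=55, T6=15
Total turnaround = 35 + 9 + 45 + 50 + 55 + 15 = 209

209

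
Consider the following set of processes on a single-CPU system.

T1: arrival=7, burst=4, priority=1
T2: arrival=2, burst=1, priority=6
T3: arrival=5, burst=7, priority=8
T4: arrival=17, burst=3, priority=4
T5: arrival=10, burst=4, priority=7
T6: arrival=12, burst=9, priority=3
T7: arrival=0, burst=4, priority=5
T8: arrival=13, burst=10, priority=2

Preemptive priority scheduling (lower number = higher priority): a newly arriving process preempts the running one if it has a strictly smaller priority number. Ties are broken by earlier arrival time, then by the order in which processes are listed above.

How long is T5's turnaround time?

Gantt: | T7 0-4 | T2 4-5 | T3 5-7 | T1 7-11 | T5 11-12 | T6 12-13 | T8 13-23 | T6 23-31 | T4 31-34 | T5 34-37 | T3 37-42 |
Completion: T1=11  T2=5  T3=42  T4=34  T5=37  T6=31  T7=4  T8=23
Turnaround(T5) = completion − arrival = 37 − 10 = 27

27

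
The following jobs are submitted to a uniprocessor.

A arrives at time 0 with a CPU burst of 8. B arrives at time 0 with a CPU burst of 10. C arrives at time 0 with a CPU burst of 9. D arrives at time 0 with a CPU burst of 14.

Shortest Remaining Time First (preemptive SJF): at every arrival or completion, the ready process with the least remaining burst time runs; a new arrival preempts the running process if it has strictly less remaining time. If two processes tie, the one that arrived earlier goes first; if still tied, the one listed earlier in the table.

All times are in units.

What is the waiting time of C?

Gantt: | A 0-8 | C 8-17 | B 17-27 | D 27-41 |
Completion: A=8  B=27  C=17  D=41
Waiting(C) = turnaround − burst = 17 − 9 = 8

8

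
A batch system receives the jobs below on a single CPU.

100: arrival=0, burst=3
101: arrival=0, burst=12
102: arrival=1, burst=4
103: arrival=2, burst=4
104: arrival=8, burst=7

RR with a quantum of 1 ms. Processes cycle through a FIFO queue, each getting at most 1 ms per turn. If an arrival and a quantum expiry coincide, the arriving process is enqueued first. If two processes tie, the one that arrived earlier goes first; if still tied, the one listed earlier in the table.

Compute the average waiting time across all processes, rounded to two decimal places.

Timeline: | 100 0-1 | 101 1-2 | 102 2-3 | 100 3-4 | 103 4-5 | 101 5-6 | 102 6-7 | 100 7-8 | 103 8-9 | 101 9-10 | 102 10-11 | 104 11-12 | 103 12-13 | 101 13-14 | 102 14-15 | 104 15-16 | 103 16-17 | 101 17-18 | 104 18-19 | 101 19-20 | 104 20-21 | 101 21-22 | 104 22-23 | 101 23-24 | 104 24-25 | 101 25-26 | 104 26-27 | 101 27-30 |
Completion: 100=8  101=30  102=15  103=17  104=27
Turnaround (C−A): 100=8  101=30  102=14  103=15  104=19
Waiting times: 100=5, 101=18, 102=10, 103=11, 104=12
Average waiting = (5+18+10+11+12) / 5 = 56/5 = 11.20

11.20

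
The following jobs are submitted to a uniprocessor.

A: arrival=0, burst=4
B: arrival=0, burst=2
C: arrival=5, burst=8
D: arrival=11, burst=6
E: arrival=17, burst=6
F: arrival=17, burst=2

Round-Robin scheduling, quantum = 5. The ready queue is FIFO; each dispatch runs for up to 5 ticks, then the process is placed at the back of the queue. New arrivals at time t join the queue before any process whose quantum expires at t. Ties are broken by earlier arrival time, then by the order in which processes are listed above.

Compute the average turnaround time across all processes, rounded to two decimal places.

Gantt: | A 0-4 | B 4-6 | C 6-11 | D 11-16 | C 16-19 | D 19-20 | E 20-25 | F 25-27 | E 27-28 |
Completion: A=4  B=6  C=19  D=20  E=28  F=27
Turnaround (C−A): A=4  B=6  C=14  D=9  E=11  F=10
Turnaround times: A=4, B=6, C=14, D=9, E=11, F=10
Average turnaround = (4+6+14+9+11+10) / 6 = 54/6 = 9.00

9.00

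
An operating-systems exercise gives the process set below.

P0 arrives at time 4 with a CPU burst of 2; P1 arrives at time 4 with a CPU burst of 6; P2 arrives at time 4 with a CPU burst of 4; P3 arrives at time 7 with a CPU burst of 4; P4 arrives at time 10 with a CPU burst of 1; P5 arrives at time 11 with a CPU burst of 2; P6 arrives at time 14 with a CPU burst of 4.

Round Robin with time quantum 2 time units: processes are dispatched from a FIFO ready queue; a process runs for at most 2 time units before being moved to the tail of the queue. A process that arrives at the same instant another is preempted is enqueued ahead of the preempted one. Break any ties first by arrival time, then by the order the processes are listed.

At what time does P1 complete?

Gantt: | idle 0-4 | P0 4-6 | P1 6-8 | P2 8-10 | P3 10-12 | P1 12-14 | P4 14-15 | P2 15-17 | P5 17-19 | P3 19-21 | P6 21-23 | P1 23-25 | P6 25-27 |
Completion: P0=6  P1=25  P2=17  P3=21  P4=15  P5=19  P6=27
Turnaround (C−A): P0=2  P1=21  P2=13  P3=14  P4=5  P5=8  P6=13

25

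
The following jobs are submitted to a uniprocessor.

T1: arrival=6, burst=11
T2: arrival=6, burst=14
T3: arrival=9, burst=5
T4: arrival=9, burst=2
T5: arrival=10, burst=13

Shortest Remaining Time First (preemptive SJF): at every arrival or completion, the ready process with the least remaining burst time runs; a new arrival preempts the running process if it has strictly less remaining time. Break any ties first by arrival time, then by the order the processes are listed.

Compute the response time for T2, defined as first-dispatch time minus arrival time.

31

Timeline: | idle 0-6 | T1 6-9 | T4 9-11 | T3 11-16 | T1 16-24 | T5 24-37 | T2 37-51 |
Completion: T1=24  T2=51  T3=16  T4=11  T5=37
Response(T2) = first start − arrival = 37 − 6 = 31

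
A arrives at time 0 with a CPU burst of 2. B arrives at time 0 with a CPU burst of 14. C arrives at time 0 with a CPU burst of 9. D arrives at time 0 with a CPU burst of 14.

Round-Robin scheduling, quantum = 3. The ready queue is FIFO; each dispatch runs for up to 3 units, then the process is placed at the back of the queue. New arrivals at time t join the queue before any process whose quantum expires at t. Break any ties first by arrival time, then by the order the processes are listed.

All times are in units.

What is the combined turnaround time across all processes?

104

Timeline: | A 0-2 | B 2-5 | C 5-8 | D 8-11 | B 11-14 | C 14-17 | D 17-20 | B 20-23 | C 23-26 | D 26-29 | B 29-32 | D 32-35 | B 35-37 | D 37-39 |
Completion: A=2  B=37  C=26  D=39
Turnaround = completion − arrival: A=2, B=37, C=26, D=39
Total turnaround = 2 + 37 + 26 + 39 = 104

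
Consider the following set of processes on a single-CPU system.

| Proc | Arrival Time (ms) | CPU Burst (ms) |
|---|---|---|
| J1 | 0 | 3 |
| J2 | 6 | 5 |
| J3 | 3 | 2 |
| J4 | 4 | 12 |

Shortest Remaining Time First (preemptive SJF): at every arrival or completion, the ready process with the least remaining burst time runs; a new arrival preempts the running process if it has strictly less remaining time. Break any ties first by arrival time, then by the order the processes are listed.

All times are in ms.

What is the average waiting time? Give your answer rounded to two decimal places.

Timeline: | J1 0-3 | J3 3-5 | J4 5-6 | J2 6-11 | J4 11-22 |
Completion: J1=3  J2=11  J3=5  J4=22
Waiting times: J1=0, J2=0, J3=0, J4=6
Average waiting = (0+0+0+6) / 4 = 6/4 = 1.50

1.50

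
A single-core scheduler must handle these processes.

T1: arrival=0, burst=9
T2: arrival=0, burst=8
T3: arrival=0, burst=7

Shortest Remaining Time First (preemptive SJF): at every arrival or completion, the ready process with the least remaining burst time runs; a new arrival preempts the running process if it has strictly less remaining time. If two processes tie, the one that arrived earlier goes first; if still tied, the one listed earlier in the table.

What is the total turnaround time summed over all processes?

46

Timeline: | T3 0-7 | T2 7-15 | T1 15-24 |
Completion: T1=24  T2=15  T3=7
Turnaround = completion − arrival: T1=24, T2=15, T3=7
Total turnaround = 24 + 15 + 7 = 46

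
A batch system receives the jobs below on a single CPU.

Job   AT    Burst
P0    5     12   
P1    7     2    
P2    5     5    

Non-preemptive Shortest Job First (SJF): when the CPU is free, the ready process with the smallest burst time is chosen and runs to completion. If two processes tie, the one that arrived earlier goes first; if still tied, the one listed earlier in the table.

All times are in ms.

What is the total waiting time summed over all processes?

10

Gantt: | idle 0-5 | P2 5-10 | P1 10-12 | P0 12-24 |
Completion: P0=24  P1=12  P2=10
Turnaround (C−A): P0=19  P1=5  P2=5
Waiting = turnaround − burst: P0=7, P1=3, P2=0
Total waiting = 7 + 3 + 0 = 10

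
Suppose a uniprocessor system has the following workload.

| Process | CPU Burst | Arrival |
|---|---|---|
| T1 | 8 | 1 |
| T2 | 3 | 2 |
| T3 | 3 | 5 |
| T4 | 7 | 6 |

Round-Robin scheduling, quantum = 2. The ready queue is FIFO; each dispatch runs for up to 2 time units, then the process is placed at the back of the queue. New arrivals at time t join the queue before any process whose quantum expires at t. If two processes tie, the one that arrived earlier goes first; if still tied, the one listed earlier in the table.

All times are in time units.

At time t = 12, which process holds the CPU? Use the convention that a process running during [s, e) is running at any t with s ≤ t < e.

T1

Timeline: | idle 0-1 | T1 1-3 | T2 3-5 | T1 5-7 | T3 7-9 | T2 9-10 | T4 10-12 | T1 12-14 | T3 14-15 | T4 15-17 | T1 17-19 | T4 19-22 |
Completion: T1=19  T2=10  T3=15  T4=22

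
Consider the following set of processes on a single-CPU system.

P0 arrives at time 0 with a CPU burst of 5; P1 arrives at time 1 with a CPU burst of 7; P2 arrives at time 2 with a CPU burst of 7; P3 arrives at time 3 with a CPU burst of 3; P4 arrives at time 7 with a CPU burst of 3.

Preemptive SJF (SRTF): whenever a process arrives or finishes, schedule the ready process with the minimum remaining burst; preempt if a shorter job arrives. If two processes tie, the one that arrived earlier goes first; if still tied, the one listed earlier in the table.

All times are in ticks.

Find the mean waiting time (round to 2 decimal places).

5.80

Timeline: | P0 0-5 | P3 5-8 | P4 8-11 | P1 11-18 | P2 18-25 |
Completion: P0=5  P1=18  P2=25  P3=8  P4=11
Turnaround (C−A): P0=5  P1=17  P2=23  P3=5  P4=4
Waiting times: P0=0, P1=10, P2=16, P3=2, P4=1
Average waiting = (0+10+16+2+1) / 5 = 29/5 = 5.80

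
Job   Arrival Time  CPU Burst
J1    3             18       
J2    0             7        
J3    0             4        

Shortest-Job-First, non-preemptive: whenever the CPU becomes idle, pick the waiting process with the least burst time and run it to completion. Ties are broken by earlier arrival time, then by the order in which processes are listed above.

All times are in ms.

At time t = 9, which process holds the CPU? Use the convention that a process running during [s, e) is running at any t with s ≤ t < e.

J2

Gantt: | J3 0-4 | J2 4-11 | J1 11-29 |
Completion: J1=29  J2=11  J3=4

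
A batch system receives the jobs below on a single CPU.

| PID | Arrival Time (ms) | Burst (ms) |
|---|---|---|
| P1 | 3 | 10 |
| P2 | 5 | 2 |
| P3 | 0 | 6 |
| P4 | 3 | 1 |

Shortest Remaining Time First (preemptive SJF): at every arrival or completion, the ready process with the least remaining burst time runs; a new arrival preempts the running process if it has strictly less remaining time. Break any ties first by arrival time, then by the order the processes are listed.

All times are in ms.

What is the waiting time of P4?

0

Timeline: | P3 0-3 | P4 3-4 | P3 4-7 | P2 7-9 | P1 9-19 |
Completion: P1=19  P2=9  P3=7  P4=4
Turnaround (C−A): P1=16  P2=4  P3=7  P4=1
Waiting(P4) = turnaround − burst = 1 − 1 = 0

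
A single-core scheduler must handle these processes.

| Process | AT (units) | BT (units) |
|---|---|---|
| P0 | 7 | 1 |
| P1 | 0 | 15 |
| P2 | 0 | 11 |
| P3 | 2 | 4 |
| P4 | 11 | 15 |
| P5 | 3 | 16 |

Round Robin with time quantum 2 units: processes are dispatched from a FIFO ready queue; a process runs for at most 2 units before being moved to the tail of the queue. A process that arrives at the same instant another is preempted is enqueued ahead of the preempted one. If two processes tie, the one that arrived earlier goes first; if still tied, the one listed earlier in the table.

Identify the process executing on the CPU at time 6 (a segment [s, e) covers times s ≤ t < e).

P1

Gantt: | P1 0-2 | P2 2-4 | P3 4-6 | P1 6-8 | P5 8-10 | P2 10-12 | P3 12-14 | P0 14-15 | P1 15-17 | P5 17-19 | P4 19-21 | P2 21-23 | P1 23-25 | P5 25-27 | P4 27-29 | P2 29-31 | P1 31-33 | P5 33-35 | P4 35-37 | P2 37-39 | P1 39-41 | P5 41-43 | P4 43-45 | P2 45-46 | P1 46-48 | P5 48-50 | P4 50-52 | P1 52-53 | P5 53-55 | P4 55-57 | P5 57-59 | P4 59-62 |
Completion: P0=15  P1=53  P2=46  P3=14  P4=62  P5=59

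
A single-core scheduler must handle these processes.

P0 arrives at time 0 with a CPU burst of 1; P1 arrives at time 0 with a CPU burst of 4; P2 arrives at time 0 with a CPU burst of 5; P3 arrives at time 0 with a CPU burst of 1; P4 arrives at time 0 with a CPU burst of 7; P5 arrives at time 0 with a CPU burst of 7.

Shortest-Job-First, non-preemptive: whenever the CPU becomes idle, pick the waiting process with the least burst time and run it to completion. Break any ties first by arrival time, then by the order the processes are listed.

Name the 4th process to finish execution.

Gantt: | P0 0-1 | P3 1-2 | P1 2-6 | P2 6-11 | P4 11-18 | P5 18-25 |
Completion: P0=1  P1=6  P2=11  P3=2  P4=18  P5=25
Turnaround (C−A): P0=1  P1=6  P2=11  P3=2  P4=18  P5=25
Finish order: P0 → P3 → P1 → P2 → P4 → P5

P2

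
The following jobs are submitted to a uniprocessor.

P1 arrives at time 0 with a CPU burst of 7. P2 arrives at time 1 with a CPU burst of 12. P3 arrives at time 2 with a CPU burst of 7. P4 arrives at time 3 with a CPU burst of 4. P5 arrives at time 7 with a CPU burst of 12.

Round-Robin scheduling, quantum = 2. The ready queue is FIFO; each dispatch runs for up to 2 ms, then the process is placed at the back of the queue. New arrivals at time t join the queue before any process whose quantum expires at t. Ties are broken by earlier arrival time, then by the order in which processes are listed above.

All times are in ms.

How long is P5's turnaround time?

Gantt: | P1 0-2 | P2 2-4 | P3 4-6 | P1 6-8 | P4 8-10 | P2 10-12 | P3 12-14 | P5 14-16 | P1 16-18 | P4 18-20 | P2 20-22 | P3 22-24 | P5 24-26 | P1 26-27 | P2 27-29 | P3 29-30 | P5 30-32 | P2 32-34 | P5 34-36 | P2 36-38 | P5 38-42 |
Completion: P1=27  P2=38  P3=30  P4=20  P5=42
Turnaround (C−A): P1=27  P2=37  P3=28  P4=17  P5=35
Turnaround(P5) = completion − arrival = 42 − 7 = 35

35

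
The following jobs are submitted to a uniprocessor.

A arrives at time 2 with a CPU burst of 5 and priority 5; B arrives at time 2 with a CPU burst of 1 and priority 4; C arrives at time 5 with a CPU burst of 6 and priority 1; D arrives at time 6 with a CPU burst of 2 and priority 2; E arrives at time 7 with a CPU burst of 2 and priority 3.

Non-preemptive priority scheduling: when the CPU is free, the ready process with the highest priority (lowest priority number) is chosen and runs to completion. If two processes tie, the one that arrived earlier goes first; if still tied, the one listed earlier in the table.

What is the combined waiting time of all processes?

Schedule: | idle 0-2 | B 2-3 | A 3-8 | C 8-14 | D 14-16 | E 16-18 |
Completion: A=8  B=3  C=14  D=16  E=18
Turnaround (C−A): A=6  B=1  C=9  D=10  E=11
Waiting = turnaround − burst: A=1, B=0, C=3, D=8, E=9
Total waiting = 1 + 0 + 3 + 8 + 9 = 21

21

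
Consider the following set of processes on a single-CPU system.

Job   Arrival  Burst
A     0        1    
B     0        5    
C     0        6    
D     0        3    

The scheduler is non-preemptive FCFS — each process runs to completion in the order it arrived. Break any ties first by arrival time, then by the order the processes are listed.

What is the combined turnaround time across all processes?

Timeline: | A 0-1 | B 1-6 | C 6-12 | D 12-15 |
Completion: A=1  B=6  C=12  D=15
Turnaround (C−A): A=1  B=6  C=12  D=15
Turnaround = completion − arrival: A=1, B=6, C=12, D=15
Total turnaround = 1 + 6 + 12 + 15 = 34

34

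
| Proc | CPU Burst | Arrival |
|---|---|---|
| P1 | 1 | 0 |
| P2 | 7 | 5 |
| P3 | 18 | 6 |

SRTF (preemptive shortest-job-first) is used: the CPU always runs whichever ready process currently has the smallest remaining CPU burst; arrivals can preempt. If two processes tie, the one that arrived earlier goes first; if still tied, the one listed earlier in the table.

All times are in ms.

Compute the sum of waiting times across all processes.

6

Timeline: | P1 0-1 | idle 1-5 | P2 5-12 | P3 12-30 |
Completion: P1=1  P2=12  P3=30
Turnaround (C−A): P1=1  P2=7  P3=24
Waiting = turnaround − burst: P1=0, P2=0, P3=6
Total waiting = 0 + 0 + 6 = 6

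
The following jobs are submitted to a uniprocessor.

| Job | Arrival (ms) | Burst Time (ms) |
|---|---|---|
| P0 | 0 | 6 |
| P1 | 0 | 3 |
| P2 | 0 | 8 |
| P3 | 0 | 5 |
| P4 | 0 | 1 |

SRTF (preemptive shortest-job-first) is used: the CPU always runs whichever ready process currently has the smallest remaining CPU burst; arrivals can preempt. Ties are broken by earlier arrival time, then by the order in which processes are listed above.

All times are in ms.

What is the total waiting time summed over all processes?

29

Schedule: | P4 0-1 | P1 1-4 | P3 4-9 | P0 9-15 | P2 15-23 |
Completion: P0=15  P1=4  P2=23  P3=9  P4=1
Waiting = turnaround − burst: P0=9, P1=1, P2=15, P3=4, P4=0
Total waiting = 9 + 1 + 15 + 4 + 0 = 29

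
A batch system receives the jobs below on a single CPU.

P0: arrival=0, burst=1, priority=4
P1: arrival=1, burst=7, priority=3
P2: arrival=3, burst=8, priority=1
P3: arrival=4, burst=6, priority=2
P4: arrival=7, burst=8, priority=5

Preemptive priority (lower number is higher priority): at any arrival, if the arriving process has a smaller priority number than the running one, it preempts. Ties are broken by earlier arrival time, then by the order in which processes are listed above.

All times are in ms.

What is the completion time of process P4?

Gantt: | P0 0-1 | P1 1-3 | P2 3-11 | P3 11-17 | P1 17-22 | P4 22-30 |
Completion: P0=1  P1=22  P2=11  P3=17  P4=30

30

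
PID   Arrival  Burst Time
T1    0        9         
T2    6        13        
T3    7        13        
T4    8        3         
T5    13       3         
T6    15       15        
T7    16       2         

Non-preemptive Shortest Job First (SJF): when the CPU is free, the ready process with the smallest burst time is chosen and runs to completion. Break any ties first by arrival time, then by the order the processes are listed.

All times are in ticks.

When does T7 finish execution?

Gantt: | T1 0-9 | T4 9-12 | T2 12-25 | T7 25-27 | T5 27-30 | T3 30-43 | T6 43-58 |
Completion: T1=9  T2=25  T3=43  T4=12  T5=30  T6=58  T7=27

27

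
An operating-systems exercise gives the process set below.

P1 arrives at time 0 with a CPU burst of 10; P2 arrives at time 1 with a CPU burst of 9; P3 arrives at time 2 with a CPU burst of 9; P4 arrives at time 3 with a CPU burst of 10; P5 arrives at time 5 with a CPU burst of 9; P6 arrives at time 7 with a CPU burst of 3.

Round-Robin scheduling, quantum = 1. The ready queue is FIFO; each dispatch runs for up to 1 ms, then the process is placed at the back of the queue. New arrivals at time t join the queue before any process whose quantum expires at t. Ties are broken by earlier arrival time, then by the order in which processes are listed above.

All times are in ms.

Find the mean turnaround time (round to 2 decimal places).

39.83

Timeline: | P1 0-1 | P2 1-2 | P1 2-3 | P3 3-4 | P2 4-5 | P4 5-6 | P1 6-7 | P3 7-8 | P5 8-9 | P2 9-10 | P4 10-11 | P6 11-12 | P1 12-13 | P3 13-14 | P5 14-15 | P2 15-16 | P4 16-17 | P6 17-18 | P1 18-19 | P3 19-20 | P5 20-21 | P2 21-22 | P4 22-23 | P6 23-24 | P1 24-25 | P3 25-26 | P5 26-27 | P2 27-28 | P4 28-29 | P1 29-30 | P3 30-31 | P5 31-32 | P2 32-33 | P4 33-34 | P1 34-35 | P3 35-36 | P5 36-37 | P2 37-38 | P4 38-39 | P1 39-40 | P3 40-41 | P5 41-42 | P2 42-43 | P4 43-44 | P1 44-45 | P3 45-46 | P5 46-47 | P4 47-48 | P5 48-49 | P4 49-50 |
Completion: P1=45  P2=43  P3=46  P4=50  P5=49  P6=24
Turnaround (C−A): P1=45  P2=42  P3=44  P4=47  P5=44  P6=17
Turnaround times: P1=45, P2=42, P3=44, P4=47, P5=44, P6=17
Average turnaround = (45+42+44+47+44+17) / 6 = 239/6 = 39.83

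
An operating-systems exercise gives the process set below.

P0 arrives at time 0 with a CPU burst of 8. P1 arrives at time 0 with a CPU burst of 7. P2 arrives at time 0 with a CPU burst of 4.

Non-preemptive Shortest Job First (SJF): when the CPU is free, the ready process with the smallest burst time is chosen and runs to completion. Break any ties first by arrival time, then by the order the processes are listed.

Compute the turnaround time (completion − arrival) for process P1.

11

Schedule: | P2 0-4 | P1 4-11 | P0 11-19 |
Completion: P0=19  P1=11  P2=4
Turnaround (C−A): P0=19  P1=11  P2=4
Turnaround(P1) = completion − arrival = 11 − 0 = 11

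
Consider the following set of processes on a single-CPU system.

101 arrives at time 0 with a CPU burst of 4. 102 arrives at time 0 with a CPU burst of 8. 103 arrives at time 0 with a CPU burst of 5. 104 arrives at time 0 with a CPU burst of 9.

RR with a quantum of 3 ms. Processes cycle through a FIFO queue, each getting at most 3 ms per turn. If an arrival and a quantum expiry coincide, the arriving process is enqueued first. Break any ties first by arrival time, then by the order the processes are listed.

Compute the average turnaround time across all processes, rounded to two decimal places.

Schedule: | 101 0-3 | 102 3-6 | 103 6-9 | 104 9-12 | 101 12-13 | 102 13-16 | 103 16-18 | 104 18-21 | 102 21-23 | 104 23-26 |
Completion: 101=13  102=23  103=18  104=26
Turnaround (C−A): 101=13  102=23  103=18  104=26
Turnaround times: 101=13, 102=23, 103=18, 104=26
Average turnaround = (13+23+18+26) / 4 = 80/4 = 20.00

20.00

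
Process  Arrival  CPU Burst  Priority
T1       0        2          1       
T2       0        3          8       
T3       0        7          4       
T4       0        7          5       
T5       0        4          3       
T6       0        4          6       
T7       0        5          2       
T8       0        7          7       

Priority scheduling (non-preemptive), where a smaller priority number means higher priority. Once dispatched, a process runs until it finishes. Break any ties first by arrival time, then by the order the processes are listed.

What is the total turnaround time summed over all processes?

Timeline: | T1 0-2 | T7 2-7 | T5 7-11 | T3 11-18 | T4 18-25 | T6 25-29 | T8 29-36 | T2 36-39 |
Completion: T1=2  T2=39  T3=18  T4=25  T5=11  T6=29  T7=7  T8=36
Turnaround (C−A): T1=2  T2=39  T3=18  T4=25  T5=11  T6=29  T7=7  T8=36
Turnaround = completion − arrival: T1=2, T2=39, T3=18, T4=25, T5=11, T6=29, T7=7, T8=36
Total turnaround = 2 + 39 + 18 + 25 + 11 + 29 + 7 + 36 = 167

167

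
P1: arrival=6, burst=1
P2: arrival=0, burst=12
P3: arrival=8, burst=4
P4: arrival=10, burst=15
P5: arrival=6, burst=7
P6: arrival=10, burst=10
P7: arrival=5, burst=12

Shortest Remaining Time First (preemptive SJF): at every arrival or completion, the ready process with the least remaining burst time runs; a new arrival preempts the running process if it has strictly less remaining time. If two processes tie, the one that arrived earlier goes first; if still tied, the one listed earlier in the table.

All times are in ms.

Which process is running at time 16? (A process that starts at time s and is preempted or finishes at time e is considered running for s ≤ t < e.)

P2

Gantt: | P2 0-6 | P1 6-7 | P2 7-8 | P3 8-12 | P2 12-17 | P5 17-24 | P6 24-34 | P7 34-46 | P4 46-61 |
Completion: P1=7  P2=17  P3=12  P4=61  P5=24  P6=34  P7=46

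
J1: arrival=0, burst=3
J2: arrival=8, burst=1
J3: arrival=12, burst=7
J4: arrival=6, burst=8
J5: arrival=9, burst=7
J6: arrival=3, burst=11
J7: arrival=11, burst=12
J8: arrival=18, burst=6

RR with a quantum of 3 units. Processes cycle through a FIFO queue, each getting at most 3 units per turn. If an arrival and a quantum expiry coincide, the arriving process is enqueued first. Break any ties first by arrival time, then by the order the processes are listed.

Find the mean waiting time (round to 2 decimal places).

Schedule: | J1 0-3 | J6 3-6 | J4 6-9 | J6 9-12 | J2 12-13 | J5 13-16 | J4 16-19 | J7 19-22 | J3 22-25 | J6 25-28 | J5 28-31 | J8 31-34 | J4 34-36 | J7 36-39 | J3 39-42 | J6 42-44 | J5 44-45 | J8 45-48 | J7 48-51 | J3 51-52 | J7 52-55 |
Completion: J1=3  J2=13  J3=52  J4=36  J5=45  J6=44  J7=55  J8=48
Turnaround (C−A): J1=3  J2=5  J3=40  J4=30  J5=36  J6=41  J7=44  J8=30
Waiting times: J1=0, J2=4, J3=33, J4=22, J5=29, J6=30, J7=32, J8=24
Average waiting = (0+4+33+22+29+30+32+24) / 8 = 174/8 = 21.75

21.75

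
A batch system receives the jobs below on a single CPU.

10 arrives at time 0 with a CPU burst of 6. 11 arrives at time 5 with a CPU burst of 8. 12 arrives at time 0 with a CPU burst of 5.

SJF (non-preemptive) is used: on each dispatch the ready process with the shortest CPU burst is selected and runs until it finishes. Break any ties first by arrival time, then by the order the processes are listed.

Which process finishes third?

11

Schedule: | 12 0-5 | 10 5-11 | 11 11-19 |
Completion: 10=11  11=19  12=5
Finish order: 12 → 10 → 11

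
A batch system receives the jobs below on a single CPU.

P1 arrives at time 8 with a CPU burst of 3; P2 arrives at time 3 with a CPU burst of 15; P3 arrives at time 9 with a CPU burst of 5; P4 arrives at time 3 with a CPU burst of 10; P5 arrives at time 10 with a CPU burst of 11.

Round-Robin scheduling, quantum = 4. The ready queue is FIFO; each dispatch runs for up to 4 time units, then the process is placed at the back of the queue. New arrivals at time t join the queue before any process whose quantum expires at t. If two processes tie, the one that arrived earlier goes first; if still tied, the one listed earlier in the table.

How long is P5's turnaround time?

37

Timeline: | idle 0-3 | P2 3-7 | P4 7-11 | P2 11-15 | P1 15-18 | P3 18-22 | P5 22-26 | P4 26-30 | P2 30-34 | P3 34-35 | P5 35-39 | P4 39-41 | P2 41-44 | P5 44-47 |
Completion: P1=18  P2=44  P3=35  P4=41  P5=47
Turnaround(P5) = completion − arrival = 47 − 10 = 37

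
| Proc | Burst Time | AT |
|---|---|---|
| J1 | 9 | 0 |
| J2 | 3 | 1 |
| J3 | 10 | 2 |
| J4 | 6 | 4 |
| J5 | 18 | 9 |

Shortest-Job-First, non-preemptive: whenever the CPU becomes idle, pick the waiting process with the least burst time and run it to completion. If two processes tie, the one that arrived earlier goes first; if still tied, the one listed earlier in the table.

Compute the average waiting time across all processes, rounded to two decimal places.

10.20

Timeline: | J1 0-9 | J2 9-12 | J4 12-18 | J3 18-28 | J5 28-46 |
Completion: J1=9  J2=12  J3=28  J4=18  J5=46
Waiting times: J1=0, J2=8, J3=16, J4=8, J5=19
Average waiting = (0+8+16+8+19) / 5 = 51/5 = 10.20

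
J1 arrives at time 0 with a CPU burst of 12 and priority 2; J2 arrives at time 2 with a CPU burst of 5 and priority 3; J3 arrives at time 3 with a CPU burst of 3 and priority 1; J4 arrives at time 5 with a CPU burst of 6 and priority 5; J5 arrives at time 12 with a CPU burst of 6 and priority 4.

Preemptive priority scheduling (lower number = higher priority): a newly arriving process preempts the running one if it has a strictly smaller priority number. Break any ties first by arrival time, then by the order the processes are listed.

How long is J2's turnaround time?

18

Gantt: | J1 0-3 | J3 3-6 | J1 6-15 | J2 15-20 | J5 20-26 | J4 26-32 |
Completion: J1=15  J2=20  J3=6  J4=32  J5=26
Turnaround (C−A): J1=15  J2=18  J3=3  J4=27  J5=14
Turnaround(J2) = completion − arrival = 20 − 2 = 18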